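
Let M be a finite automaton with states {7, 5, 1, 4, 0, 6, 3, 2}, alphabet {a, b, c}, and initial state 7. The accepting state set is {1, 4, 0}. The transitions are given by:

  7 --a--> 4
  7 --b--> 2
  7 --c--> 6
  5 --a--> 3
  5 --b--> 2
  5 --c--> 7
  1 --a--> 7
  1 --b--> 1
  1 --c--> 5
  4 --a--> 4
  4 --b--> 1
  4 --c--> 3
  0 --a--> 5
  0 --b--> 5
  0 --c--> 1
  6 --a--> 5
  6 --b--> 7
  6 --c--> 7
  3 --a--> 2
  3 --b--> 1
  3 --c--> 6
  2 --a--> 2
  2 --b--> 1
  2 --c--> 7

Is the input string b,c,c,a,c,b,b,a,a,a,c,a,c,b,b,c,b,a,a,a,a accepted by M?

7 → 2 → 7 → 6 → 5 → 7 → 2 → 1 → 7 → 4 → 4 → 3 → 2 → 7 → 2 → 1 → 5 → 2 → 2 → 2 → 2 → 2
End state 2 is not accepting.

No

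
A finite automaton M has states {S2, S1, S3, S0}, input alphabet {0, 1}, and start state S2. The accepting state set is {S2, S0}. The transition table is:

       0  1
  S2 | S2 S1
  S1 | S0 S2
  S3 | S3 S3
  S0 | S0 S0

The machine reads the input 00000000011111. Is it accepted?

S2 → S2 → S2 → S2 → S2 → S2 → S2 → S2 → S2 → S2 → S1 → S2 → S1 → S2 → S1
End state S1 is not accepting.

No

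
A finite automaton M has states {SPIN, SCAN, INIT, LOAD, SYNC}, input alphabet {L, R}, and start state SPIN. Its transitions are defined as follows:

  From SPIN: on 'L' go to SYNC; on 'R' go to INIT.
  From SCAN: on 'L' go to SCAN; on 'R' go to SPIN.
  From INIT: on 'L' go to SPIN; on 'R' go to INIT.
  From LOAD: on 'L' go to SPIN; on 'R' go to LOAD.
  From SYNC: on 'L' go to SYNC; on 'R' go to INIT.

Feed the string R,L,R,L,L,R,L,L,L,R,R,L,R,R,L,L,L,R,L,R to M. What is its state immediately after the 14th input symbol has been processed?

INIT

SPIN → INIT → SPIN → INIT → SPIN → SYNC → INIT → SPIN → SYNC → SYNC → INIT → INIT → SPIN → INIT → INIT
After 14 symbols: INIT.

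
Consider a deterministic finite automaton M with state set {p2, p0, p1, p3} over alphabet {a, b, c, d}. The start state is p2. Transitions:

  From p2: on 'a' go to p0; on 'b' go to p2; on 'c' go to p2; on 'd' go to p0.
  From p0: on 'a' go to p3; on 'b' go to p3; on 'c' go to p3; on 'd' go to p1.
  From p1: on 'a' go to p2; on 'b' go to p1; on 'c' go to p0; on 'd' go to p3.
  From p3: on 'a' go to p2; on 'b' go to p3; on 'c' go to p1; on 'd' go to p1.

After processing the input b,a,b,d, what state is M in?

Trace: p2 -b-> p2 -a-> p0 -b-> p3 -d-> p1

p1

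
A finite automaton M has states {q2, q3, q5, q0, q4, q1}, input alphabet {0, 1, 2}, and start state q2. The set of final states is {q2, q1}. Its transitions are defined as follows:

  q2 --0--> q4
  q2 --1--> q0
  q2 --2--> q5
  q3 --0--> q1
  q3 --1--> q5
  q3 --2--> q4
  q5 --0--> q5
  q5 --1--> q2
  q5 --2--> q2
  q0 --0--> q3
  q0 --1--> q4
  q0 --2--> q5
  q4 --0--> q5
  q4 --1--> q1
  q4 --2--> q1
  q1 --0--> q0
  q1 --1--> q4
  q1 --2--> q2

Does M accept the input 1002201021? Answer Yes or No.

No

start at q2
read '1': q2 → q0
read '0': q0 → q3
read '0': q3 → q1
read '2': q1 → q2
read '2': q2 → q5
read '0': q5 → q5
read '1': q5 → q2
read '0': q2 → q4
read '2': q4 → q1
read '1': q1 → q4
End state q4 is not accepting.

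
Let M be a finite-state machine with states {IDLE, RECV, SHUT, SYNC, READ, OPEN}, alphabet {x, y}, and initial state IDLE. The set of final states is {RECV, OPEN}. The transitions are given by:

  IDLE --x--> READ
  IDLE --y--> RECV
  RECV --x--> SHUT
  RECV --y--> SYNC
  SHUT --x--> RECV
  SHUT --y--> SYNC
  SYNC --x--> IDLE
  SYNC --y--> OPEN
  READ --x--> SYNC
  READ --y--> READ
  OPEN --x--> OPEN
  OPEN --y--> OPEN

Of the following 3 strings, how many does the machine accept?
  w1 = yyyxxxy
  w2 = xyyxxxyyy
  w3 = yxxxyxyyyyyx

2

w1: IDLE → RECV → SYNC → OPEN → OPEN → OPEN → OPEN → OPEN  → end OPEN, accepted
w2: IDLE → READ → READ → READ → SYNC → IDLE → READ → READ → READ → READ  → end READ, rejected
w3: IDLE → RECV → SHUT → RECV → SHUT → SYNC → IDLE → RECV → SYNC → OPEN → OPEN → OPEN → OPEN  → end OPEN, accepted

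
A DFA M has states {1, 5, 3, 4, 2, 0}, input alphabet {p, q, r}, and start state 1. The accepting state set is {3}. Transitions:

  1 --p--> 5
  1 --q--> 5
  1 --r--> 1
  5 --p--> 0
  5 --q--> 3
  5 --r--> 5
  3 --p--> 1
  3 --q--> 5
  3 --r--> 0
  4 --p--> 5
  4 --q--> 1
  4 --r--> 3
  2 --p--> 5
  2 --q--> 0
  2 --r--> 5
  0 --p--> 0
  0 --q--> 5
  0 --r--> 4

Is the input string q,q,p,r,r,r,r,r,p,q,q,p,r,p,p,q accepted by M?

1 → 5 → 3 → 1 → 1 → 1 → 1 → 1 → 1 → 5 → 3 → 5 → 0 → 4 → 5 → 0 → 5
End state 5 is not accepting.

No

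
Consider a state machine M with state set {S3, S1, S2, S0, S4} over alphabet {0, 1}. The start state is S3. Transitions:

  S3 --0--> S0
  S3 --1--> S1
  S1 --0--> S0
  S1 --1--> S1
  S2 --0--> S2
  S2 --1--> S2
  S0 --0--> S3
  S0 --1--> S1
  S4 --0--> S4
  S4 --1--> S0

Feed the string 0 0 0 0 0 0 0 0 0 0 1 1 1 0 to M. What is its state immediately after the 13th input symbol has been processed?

S1

S3 → S0 → S3 → S0 → S3 → S0 → S3 → S0 → S3 → S0 → S3 → S1 → S1 → S1
After 13 symbols: S1.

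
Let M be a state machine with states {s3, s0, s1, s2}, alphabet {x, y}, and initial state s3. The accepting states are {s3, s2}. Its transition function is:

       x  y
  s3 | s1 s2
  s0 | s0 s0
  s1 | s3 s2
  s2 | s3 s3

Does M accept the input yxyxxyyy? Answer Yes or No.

s3 → s2 → s3 → s2 → s3 → s1 → s2 → s3 → s2
End state s2 is accepting.

Yes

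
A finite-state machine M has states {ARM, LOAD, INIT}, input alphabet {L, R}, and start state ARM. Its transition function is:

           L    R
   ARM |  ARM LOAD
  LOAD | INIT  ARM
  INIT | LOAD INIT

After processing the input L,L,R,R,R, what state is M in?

LOAD

start at ARM
read 'L': ARM → ARM
read 'L': ARM → ARM
read 'R': ARM → LOAD
read 'R': LOAD → ARM
read 'R': ARM → LOAD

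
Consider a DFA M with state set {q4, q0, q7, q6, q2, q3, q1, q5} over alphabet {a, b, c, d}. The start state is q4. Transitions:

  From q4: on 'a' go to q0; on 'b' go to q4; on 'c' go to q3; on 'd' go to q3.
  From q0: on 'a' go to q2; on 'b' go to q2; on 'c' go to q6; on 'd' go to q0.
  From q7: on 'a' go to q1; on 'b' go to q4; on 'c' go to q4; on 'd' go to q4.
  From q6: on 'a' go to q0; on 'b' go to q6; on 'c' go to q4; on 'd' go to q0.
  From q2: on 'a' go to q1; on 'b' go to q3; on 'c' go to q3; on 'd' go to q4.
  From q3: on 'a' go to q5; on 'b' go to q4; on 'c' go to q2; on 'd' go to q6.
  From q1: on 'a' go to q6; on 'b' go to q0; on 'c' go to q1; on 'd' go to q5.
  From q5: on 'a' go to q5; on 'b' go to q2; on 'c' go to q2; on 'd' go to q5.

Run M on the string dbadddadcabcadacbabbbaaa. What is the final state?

Trace: q4 -d-> q3 -b-> q4 -a-> q0 -d-> q0 -d-> q0 -d-> q0 -a-> q2 -d-> q4 -c-> q3 -a-> q5 -b-> q2 -c-> q3 -a-> q5 -d-> q5 -a-> q5 -c-> q2 -b-> q3 -a-> q5 -b-> q2 -b-> q3 -b-> q4 -a-> q0 -a-> q2 -a-> q1

q1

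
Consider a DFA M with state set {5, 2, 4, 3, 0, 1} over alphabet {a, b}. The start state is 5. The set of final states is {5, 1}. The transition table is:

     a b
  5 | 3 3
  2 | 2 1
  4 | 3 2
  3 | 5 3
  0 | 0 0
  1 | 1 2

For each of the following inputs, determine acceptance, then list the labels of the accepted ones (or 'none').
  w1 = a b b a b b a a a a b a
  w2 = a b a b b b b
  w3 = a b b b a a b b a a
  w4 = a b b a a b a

w1, w4

w1:
  start at 5
  read 'a': 5 → 3
  read 'b': 3 → 3
  read 'b': 3 → 3
  read 'a': 3 → 5
  read 'b': 5 → 3
  read 'b': 3 → 3
  read 'a': 3 → 5
  read 'a': 5 → 3
  read 'a': 3 → 5
  read 'a': 5 → 3
  read 'b': 3 → 3
  read 'a': 3 → 5
  end 5, accepted
w2:
  start at 5
  read 'a': 5 → 3
  read 'b': 3 → 3
  read 'a': 3 → 5
  read 'b': 5 → 3
  read 'b': 3 → 3
  read 'b': 3 → 3
  read 'b': 3 → 3
  end 3, rejected
w3:
  start at 5
  read 'a': 5 → 3
  read 'b': 3 → 3
  read 'b': 3 → 3
  read 'b': 3 → 3
  read 'a': 3 → 5
  read 'a': 5 → 3
  read 'b': 3 → 3
  read 'b': 3 → 3
  read 'a': 3 → 5
  read 'a': 5 → 3
  end 3, rejected
w4:
  start at 5
  read 'a': 5 → 3
  read 'b': 3 → 3
  read 'b': 3 → 3
  read 'a': 3 → 5
  read 'a': 5 → 3
  read 'b': 3 → 3
  read 'a': 3 → 5
  end 5, accepted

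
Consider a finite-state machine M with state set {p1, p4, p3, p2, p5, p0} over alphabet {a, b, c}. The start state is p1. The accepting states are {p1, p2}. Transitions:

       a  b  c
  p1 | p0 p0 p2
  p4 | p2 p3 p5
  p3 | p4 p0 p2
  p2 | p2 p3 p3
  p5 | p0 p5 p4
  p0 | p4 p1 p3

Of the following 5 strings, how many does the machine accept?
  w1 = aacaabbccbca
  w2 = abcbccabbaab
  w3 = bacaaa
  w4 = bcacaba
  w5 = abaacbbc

w1: Trace: p1 -a-> p0 -a-> p4 -c-> p5 -a-> p0 -a-> p4 -b-> p3 -b-> p0 -c-> p3 -c-> p2 -b-> p3 -c-> p2 -a-> p2  → end p2, accepted
w2: Trace: p1 -a-> p0 -b-> p1 -c-> p2 -b-> p3 -c-> p2 -c-> p3 -a-> p4 -b-> p3 -b-> p0 -a-> p4 -a-> p2 -b-> p3  → end p3, rejected
w3: Trace: p1 -b-> p0 -a-> p4 -c-> p5 -a-> p0 -a-> p4 -a-> p2  → end p2, accepted
w4: Trace: p1 -b-> p0 -c-> p3 -a-> p4 -c-> p5 -a-> p0 -b-> p1 -a-> p0  → end p0, rejected
w5: Trace: p1 -a-> p0 -b-> p1 -a-> p0 -a-> p4 -c-> p5 -b-> p5 -b-> p5 -c-> p4  → end p4, rejected

2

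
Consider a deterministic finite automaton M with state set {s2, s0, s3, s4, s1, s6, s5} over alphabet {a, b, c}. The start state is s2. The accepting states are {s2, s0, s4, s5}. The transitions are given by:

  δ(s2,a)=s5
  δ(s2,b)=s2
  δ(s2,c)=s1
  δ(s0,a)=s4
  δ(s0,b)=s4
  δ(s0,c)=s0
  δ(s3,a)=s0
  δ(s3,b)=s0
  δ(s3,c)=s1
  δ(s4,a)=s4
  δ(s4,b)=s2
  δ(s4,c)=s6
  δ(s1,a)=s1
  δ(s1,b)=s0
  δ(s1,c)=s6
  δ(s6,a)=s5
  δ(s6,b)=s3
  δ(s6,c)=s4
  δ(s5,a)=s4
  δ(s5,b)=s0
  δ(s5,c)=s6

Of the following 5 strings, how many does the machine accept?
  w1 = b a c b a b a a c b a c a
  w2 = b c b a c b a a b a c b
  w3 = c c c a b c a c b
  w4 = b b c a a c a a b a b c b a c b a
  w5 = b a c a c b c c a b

w1: s2 → s2 → s5 → s6 → s3 → s0 → s4 → s4 → s4 → s6 → s3 → s0 → s0 → s4  → end s4, accepted
w2: s2 → s2 → s1 → s0 → s4 → s6 → s3 → s0 → s4 → s2 → s5 → s6 → s3  → end s3, rejected
w3: s2 → s1 → s6 → s4 → s4 → s2 → s1 → s1 → s6 → s3  → end s3, rejected
w4: s2 → s2 → s2 → s1 → s1 → s1 → s6 → s5 → s4 → s2 → s5 → s0 → s0 → s4 → s4 → s6 → s3 → s0  → end s0, accepted
w5: s2 → s2 → s5 → s6 → s5 → s6 → s3 → s1 → s6 → s5 → s0  → end s0, accepted

3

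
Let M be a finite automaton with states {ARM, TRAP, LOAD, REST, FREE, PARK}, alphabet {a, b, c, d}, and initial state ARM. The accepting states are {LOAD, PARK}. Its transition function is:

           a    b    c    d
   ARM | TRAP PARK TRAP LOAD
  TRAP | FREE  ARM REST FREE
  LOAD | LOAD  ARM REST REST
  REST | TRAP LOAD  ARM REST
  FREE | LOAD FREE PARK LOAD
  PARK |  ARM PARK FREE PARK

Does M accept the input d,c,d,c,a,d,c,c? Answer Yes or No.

ARM → LOAD → REST → REST → ARM → TRAP → FREE → PARK → FREE
End state FREE is not accepting.

No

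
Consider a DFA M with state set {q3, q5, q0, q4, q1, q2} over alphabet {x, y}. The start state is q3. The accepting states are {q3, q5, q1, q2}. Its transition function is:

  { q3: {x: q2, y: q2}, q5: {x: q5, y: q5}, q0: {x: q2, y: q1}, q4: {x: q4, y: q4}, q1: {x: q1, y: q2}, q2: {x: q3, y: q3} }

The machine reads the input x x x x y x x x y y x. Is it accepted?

start at q3
read 'x': q3 → q2
read 'x': q2 → q3
read 'x': q3 → q2
read 'x': q2 → q3
read 'y': q3 → q2
read 'x': q2 → q3
read 'x': q3 → q2
read 'x': q2 → q3
read 'y': q3 → q2
read 'y': q2 → q3
read 'x': q3 → q2
End state q2 is accepting.

Yes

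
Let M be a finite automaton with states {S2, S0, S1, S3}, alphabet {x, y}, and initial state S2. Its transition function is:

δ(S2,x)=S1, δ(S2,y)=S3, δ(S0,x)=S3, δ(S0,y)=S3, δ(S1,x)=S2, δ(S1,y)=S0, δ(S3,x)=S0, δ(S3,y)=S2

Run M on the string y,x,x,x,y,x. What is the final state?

Trace: S2 -y-> S3 -x-> S0 -x-> S3 -x-> S0 -y-> S3 -x-> S0

S0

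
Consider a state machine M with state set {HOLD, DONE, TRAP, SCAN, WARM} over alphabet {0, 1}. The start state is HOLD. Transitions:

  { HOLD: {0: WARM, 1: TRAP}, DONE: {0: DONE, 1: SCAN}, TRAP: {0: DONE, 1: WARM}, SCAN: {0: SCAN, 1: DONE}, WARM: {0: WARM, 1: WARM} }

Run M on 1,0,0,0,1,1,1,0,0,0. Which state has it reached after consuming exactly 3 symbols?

start at HOLD
read '1': HOLD → TRAP
read '0': TRAP → DONE
read '0': DONE → DONE
After 3 symbols: DONE.

DONE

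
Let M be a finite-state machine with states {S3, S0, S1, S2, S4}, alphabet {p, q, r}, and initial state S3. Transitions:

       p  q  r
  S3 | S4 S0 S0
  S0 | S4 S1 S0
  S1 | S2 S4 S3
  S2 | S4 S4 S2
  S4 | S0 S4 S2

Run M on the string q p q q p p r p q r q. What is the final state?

Trace: S3 -q-> S0 -p-> S4 -q-> S4 -q-> S4 -p-> S0 -p-> S4 -r-> S2 -p-> S4 -q-> S4 -r-> S2 -q-> S4

S4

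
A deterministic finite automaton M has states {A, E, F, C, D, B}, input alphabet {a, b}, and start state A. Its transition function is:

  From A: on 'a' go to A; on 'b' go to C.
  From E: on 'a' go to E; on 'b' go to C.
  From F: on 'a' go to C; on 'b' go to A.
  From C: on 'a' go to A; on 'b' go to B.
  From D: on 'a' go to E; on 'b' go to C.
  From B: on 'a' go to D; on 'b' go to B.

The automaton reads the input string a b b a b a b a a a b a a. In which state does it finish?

A

start at A
read 'a': A → A
read 'b': A → C
read 'b': C → B
read 'a': B → D
read 'b': D → C
read 'a': C → A
read 'b': A → C
read 'a': C → A
read 'a': A → A
read 'a': A → A
read 'b': A → C
read 'a': C → A
read 'a': A → A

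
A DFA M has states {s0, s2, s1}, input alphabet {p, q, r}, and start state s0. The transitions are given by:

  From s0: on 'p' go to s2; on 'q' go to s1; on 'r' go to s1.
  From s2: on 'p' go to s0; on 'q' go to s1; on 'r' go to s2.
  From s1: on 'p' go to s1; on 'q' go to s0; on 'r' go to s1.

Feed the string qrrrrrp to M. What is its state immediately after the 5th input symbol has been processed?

s1

s0 → s1 → s1 → s1 → s1 → s1
After 5 symbols: s1.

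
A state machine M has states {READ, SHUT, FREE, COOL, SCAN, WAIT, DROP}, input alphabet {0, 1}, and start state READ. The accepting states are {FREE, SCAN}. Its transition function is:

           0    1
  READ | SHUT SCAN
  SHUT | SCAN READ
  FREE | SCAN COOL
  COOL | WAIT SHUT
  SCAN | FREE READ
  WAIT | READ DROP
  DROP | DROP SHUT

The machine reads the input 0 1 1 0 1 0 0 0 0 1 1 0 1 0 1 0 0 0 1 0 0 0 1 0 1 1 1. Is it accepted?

No

Trace: READ -0-> SHUT -1-> READ -1-> SCAN -0-> FREE -1-> COOL -0-> WAIT -0-> READ -0-> SHUT -0-> SCAN -1-> READ -1-> SCAN -0-> FREE -1-> COOL -0-> WAIT -1-> DROP -0-> DROP -0-> DROP -0-> DROP -1-> SHUT -0-> SCAN -0-> FREE -0-> SCAN -1-> READ -0-> SHUT -1-> READ -1-> SCAN -1-> READ
End state READ is not accepting.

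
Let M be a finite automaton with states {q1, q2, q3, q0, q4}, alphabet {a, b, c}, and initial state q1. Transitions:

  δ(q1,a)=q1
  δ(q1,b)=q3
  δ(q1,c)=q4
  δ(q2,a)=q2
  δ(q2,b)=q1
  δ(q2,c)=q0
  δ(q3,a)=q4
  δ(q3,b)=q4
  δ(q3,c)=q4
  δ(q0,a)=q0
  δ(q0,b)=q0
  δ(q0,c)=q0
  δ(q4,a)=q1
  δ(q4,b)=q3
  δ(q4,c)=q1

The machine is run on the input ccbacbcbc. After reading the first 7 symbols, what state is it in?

Trace: q1 -c-> q4 -c-> q1 -b-> q3 -a-> q4 -c-> q1 -b-> q3 -c-> q4
After 7 symbols: q4.

q4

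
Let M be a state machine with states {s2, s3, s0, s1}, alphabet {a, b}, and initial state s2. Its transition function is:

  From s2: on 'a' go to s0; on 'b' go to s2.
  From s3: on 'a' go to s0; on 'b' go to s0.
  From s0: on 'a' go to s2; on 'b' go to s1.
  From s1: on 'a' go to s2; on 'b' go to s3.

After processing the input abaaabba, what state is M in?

s0

s2 → s0 → s1 → s2 → s0 → s2 → s2 → s2 → s0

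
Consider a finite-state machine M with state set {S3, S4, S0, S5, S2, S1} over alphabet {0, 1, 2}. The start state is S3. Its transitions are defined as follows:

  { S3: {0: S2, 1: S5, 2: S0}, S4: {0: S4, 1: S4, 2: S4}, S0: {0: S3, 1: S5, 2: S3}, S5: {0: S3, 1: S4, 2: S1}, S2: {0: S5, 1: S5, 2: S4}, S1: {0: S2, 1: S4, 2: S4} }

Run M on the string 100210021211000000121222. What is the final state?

S4

Trace: S3 -1-> S5 -0-> S3 -0-> S2 -2-> S4 -1-> S4 -0-> S4 -0-> S4 -2-> S4 -1-> S4 -2-> S4 -1-> S4 -1-> S4 -0-> S4 -0-> S4 -0-> S4 -0-> S4 -0-> S4 -0-> S4 -1-> S4 -2-> S4 -1-> S4 -2-> S4 -2-> S4 -2-> S4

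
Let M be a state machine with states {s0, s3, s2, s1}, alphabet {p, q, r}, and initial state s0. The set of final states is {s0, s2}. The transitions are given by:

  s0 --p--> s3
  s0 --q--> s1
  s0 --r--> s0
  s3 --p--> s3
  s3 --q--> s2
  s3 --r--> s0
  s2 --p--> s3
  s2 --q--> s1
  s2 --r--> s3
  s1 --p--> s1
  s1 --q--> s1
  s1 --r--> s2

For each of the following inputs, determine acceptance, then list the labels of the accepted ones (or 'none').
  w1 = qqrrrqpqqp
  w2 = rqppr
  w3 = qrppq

w2, w3

w1:
  start at s0
  read 'q': s0 → s1
  read 'q': s1 → s1
  read 'r': s1 → s2
  read 'r': s2 → s3
  read 'r': s3 → s0
  read 'q': s0 → s1
  read 'p': s1 → s1
  read 'q': s1 → s1
  read 'q': s1 → s1
  read 'p': s1 → s1
  end s1, rejected
w2:
  start at s0
  read 'r': s0 → s0
  read 'q': s0 → s1
  read 'p': s1 → s1
  read 'p': s1 → s1
  read 'r': s1 → s2
  end s2, accepted
w3:
  start at s0
  read 'q': s0 → s1
  read 'r': s1 → s2
  read 'p': s2 → s3
  read 'p': s3 → s3
  read 'q': s3 → s2
  end s2, accepted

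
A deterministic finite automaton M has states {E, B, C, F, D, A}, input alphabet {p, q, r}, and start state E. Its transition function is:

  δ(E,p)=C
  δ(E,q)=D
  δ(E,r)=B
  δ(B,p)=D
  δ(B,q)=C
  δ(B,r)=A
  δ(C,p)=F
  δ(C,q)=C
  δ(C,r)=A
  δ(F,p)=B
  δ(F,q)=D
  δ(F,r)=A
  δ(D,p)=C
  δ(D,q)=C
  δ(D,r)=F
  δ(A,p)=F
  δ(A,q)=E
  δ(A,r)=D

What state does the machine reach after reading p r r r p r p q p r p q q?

E → C → A → D → F → B → A → F → D → C → A → F → D → C

C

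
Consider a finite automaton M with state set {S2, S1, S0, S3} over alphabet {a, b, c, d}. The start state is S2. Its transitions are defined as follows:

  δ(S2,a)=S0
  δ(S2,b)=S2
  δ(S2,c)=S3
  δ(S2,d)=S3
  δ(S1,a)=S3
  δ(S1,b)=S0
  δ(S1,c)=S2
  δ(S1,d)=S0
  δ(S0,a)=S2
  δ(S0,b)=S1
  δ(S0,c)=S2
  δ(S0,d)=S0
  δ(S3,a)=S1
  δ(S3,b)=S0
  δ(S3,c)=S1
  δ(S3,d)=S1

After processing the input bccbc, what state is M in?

S2 → S2 → S3 → S1 → S0 → S2

S2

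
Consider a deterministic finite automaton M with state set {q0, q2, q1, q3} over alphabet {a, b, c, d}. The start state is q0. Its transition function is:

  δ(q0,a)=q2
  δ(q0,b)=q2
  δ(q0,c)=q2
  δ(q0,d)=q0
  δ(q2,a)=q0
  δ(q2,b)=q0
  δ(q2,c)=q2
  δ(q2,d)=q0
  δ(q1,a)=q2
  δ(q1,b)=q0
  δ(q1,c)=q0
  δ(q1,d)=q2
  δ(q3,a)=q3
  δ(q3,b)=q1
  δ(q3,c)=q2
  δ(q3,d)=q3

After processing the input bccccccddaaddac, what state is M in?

start at q0
read 'b': q0 → q2
read 'c': q2 → q2
read 'c': q2 → q2
read 'c': q2 → q2
read 'c': q2 → q2
read 'c': q2 → q2
read 'c': q2 → q2
read 'd': q2 → q0
read 'd': q0 → q0
read 'a': q0 → q2
read 'a': q2 → q0
read 'd': q0 → q0
read 'd': q0 → q0
read 'a': q0 → q2
read 'c': q2 → q2

q2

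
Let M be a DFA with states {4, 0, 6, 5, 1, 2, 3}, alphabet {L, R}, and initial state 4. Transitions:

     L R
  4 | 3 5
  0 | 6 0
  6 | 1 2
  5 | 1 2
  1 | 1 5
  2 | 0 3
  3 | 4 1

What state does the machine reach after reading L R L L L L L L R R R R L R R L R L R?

start at 4
read 'L': 4 → 3
read 'R': 3 → 1
read 'L': 1 → 1
read 'L': 1 → 1
read 'L': 1 → 1
read 'L': 1 → 1
read 'L': 1 → 1
read 'L': 1 → 1
read 'R': 1 → 5
read 'R': 5 → 2
read 'R': 2 → 3
read 'R': 3 → 1
read 'L': 1 → 1
read 'R': 1 → 5
read 'R': 5 → 2
read 'L': 2 → 0
read 'R': 0 → 0
read 'L': 0 → 6
read 'R': 6 → 2

2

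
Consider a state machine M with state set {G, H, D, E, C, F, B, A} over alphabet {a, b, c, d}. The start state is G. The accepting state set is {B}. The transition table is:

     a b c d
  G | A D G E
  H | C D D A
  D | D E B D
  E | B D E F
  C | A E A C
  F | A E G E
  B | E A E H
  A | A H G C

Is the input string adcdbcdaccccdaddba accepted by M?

No

G → A → C → A → C → E → E → F → A → G → G → G → G → E → B → H → A → H → C
End state C is not accepting.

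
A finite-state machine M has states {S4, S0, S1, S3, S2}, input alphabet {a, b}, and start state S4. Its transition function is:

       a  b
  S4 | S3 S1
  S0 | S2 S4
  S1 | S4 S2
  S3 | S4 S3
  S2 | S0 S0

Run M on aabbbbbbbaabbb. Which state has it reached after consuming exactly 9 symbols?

S0

S4 → S3 → S4 → S1 → S2 → S0 → S4 → S1 → S2 → S0
After 9 symbols: S0.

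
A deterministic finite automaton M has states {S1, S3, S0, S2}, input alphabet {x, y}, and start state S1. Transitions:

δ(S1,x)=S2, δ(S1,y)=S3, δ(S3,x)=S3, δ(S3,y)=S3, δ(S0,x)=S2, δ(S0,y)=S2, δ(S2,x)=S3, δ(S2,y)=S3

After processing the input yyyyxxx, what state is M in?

Trace: S1 -y-> S3 -y-> S3 -y-> S3 -y-> S3 -x-> S3 -x-> S3 -x-> S3

S3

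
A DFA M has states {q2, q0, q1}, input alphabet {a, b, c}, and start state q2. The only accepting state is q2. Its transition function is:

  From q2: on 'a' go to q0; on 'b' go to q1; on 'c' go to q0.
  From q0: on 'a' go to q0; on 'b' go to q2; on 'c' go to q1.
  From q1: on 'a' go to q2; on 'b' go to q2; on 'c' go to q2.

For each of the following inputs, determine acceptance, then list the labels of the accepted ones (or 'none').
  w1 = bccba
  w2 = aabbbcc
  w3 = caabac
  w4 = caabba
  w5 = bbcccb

w4

w1:
  start at q2
  read 'b': q2 → q1
  read 'c': q1 → q2
  read 'c': q2 → q0
  read 'b': q0 → q2
  read 'a': q2 → q0
  end q0, rejected
w2:
  start at q2
  read 'a': q2 → q0
  read 'a': q0 → q0
  read 'b': q0 → q2
  read 'b': q2 → q1
  read 'b': q1 → q2
  read 'c': q2 → q0
  read 'c': q0 → q1
  end q1, rejected
w3:
  start at q2
  read 'c': q2 → q0
  read 'a': q0 → q0
  read 'a': q0 → q0
  read 'b': q0 → q2
  read 'a': q2 → q0
  read 'c': q0 → q1
  end q1, rejected
w4:
  start at q2
  read 'c': q2 → q0
  read 'a': q0 → q0
  read 'a': q0 → q0
  read 'b': q0 → q2
  read 'b': q2 → q1
  read 'a': q1 → q2
  end q2, accepted
w5:
  start at q2
  read 'b': q2 → q1
  read 'b': q1 → q2
  read 'c': q2 → q0
  read 'c': q0 → q1
  read 'c': q1 → q2
  read 'b': q2 → q1
  end q1, rejected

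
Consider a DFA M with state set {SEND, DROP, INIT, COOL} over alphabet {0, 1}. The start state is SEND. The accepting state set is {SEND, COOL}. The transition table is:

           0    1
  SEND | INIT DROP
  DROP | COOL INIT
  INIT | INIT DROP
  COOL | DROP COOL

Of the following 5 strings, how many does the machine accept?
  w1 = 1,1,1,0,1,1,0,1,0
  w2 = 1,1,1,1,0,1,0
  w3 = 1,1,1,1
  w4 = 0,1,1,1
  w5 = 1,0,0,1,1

w1:
  start at SEND
  read '1': SEND → DROP
  read '1': DROP → INIT
  read '1': INIT → DROP
  read '0': DROP → COOL
  read '1': COOL → COOL
  read '1': COOL → COOL
  read '0': COOL → DROP
  read '1': DROP → INIT
  read '0': INIT → INIT
  end INIT, rejected
w2:
  start at SEND
  read '1': SEND → DROP
  read '1': DROP → INIT
  read '1': INIT → DROP
  read '1': DROP → INIT
  read '0': INIT → INIT
  read '1': INIT → DROP
  read '0': DROP → COOL
  end COOL, accepted
w3:
  start at SEND
  read '1': SEND → DROP
  read '1': DROP → INIT
  read '1': INIT → DROP
  read '1': DROP → INIT
  end INIT, rejected
w4:
  start at SEND
  read '0': SEND → INIT
  read '1': INIT → DROP
  read '1': DROP → INIT
  read '1': INIT → DROP
  end DROP, rejected
w5:
  start at SEND
  read '1': SEND → DROP
  read '0': DROP → COOL
  read '0': COOL → DROP
  read '1': DROP → INIT
  read '1': INIT → DROP
  end DROP, rejected

1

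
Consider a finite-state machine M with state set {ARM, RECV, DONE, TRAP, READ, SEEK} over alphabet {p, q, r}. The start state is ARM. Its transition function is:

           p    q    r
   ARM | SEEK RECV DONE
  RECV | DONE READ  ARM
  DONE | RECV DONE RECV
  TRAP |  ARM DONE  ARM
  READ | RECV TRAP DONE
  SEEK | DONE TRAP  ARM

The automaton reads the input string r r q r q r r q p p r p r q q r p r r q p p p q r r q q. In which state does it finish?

start at ARM
read 'r': ARM → DONE
read 'r': DONE → RECV
read 'q': RECV → READ
read 'r': READ → DONE
read 'q': DONE → DONE
read 'r': DONE → RECV
read 'r': RECV → ARM
read 'q': ARM → RECV
read 'p': RECV → DONE
read 'p': DONE → RECV
read 'r': RECV → ARM
read 'p': ARM → SEEK
read 'r': SEEK → ARM
read 'q': ARM → RECV
read 'q': RECV → READ
read 'r': READ → DONE
read 'p': DONE → RECV
read 'r': RECV → ARM
read 'r': ARM → DONE
read 'q': DONE → DONE
read 'p': DONE → RECV
read 'p': RECV → DONE
read 'p': DONE → RECV
read 'q': RECV → READ
read 'r': READ → DONE
read 'r': DONE → RECV
read 'q': RECV → READ
read 'q': READ → TRAP

TRAP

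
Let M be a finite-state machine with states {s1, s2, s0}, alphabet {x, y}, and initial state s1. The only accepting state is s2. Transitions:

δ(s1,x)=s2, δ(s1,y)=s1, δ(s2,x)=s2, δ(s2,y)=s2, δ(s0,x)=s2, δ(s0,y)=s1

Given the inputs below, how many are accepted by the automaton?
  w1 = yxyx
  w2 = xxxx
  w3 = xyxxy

w1: Trace: s1 -y-> s1 -x-> s2 -y-> s2 -x-> s2  → end s2, accepted
w2: Trace: s1 -x-> s2 -x-> s2 -x-> s2 -x-> s2  → end s2, accepted
w3: Trace: s1 -x-> s2 -y-> s2 -x-> s2 -x-> s2 -y-> s2  → end s2, accepted

3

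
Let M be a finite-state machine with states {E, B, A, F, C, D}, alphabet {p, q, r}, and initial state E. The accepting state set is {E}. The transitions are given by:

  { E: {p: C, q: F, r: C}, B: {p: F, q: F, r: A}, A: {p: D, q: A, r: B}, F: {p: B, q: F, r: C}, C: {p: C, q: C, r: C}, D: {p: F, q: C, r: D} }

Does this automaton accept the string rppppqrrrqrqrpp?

E → C → C → C → C → C → C → C → C → C → C → C → C → C → C → C
End state C is not accepting.

No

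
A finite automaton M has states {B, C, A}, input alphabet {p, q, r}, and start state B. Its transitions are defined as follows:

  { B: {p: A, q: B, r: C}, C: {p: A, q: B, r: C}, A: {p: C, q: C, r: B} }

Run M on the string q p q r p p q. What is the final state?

Trace: B -q-> B -p-> A -q-> C -r-> C -p-> A -p-> C -q-> B

B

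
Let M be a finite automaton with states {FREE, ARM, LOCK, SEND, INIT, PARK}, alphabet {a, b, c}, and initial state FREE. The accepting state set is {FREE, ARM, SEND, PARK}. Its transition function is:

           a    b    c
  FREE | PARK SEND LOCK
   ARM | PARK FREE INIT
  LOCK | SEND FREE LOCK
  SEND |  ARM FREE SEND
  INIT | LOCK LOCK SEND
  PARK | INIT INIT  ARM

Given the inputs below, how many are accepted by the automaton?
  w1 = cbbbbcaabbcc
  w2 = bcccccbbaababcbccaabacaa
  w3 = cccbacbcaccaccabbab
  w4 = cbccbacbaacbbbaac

2

w1: Trace: FREE -c-> LOCK -b-> FREE -b-> SEND -b-> FREE -b-> SEND -c-> SEND -a-> ARM -a-> PARK -b-> INIT -b-> LOCK -c-> LOCK -c-> LOCK  → end LOCK, rejected
w2: Trace: FREE -b-> SEND -c-> SEND -c-> SEND -c-> SEND -c-> SEND -c-> SEND -b-> FREE -b-> SEND -a-> ARM -a-> PARK -b-> INIT -a-> LOCK -b-> FREE -c-> LOCK -b-> FREE -c-> LOCK -c-> LOCK -a-> SEND -a-> ARM -b-> FREE -a-> PARK -c-> ARM -a-> PARK -a-> INIT  → end INIT, rejected
w3: Trace: FREE -c-> LOCK -c-> LOCK -c-> LOCK -b-> FREE -a-> PARK -c-> ARM -b-> FREE -c-> LOCK -a-> SEND -c-> SEND -c-> SEND -a-> ARM -c-> INIT -c-> SEND -a-> ARM -b-> FREE -b-> SEND -a-> ARM -b-> FREE  → end FREE, accepted
w4: Trace: FREE -c-> LOCK -b-> FREE -c-> LOCK -c-> LOCK -b-> FREE -a-> PARK -c-> ARM -b-> FREE -a-> PARK -a-> INIT -c-> SEND -b-> FREE -b-> SEND -b-> FREE -a-> PARK -a-> INIT -c-> SEND  → end SEND, accepted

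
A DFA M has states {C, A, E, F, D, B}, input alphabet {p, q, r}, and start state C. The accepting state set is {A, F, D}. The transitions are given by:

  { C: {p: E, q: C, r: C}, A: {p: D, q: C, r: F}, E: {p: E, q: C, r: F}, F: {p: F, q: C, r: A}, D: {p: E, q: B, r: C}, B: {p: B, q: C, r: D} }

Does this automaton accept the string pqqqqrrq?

C → E → C → C → C → C → C → C → C
End state C is not accepting.

No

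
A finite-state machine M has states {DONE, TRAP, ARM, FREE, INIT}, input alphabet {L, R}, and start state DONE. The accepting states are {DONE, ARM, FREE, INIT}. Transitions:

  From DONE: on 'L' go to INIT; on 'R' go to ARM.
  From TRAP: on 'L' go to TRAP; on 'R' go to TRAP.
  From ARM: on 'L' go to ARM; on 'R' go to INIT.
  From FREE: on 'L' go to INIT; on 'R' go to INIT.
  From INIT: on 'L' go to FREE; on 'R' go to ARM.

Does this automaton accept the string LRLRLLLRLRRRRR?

Trace: DONE -L-> INIT -R-> ARM -L-> ARM -R-> INIT -L-> FREE -L-> INIT -L-> FREE -R-> INIT -L-> FREE -R-> INIT -R-> ARM -R-> INIT -R-> ARM -R-> INIT
End state INIT is accepting.

Yes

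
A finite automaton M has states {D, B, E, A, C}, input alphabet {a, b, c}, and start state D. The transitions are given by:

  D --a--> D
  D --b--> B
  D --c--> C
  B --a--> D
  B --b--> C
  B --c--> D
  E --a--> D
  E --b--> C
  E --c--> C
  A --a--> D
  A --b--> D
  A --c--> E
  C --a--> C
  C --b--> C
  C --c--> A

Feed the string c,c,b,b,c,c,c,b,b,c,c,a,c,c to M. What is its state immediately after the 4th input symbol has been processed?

D → C → A → D → B
After 4 symbols: B.

B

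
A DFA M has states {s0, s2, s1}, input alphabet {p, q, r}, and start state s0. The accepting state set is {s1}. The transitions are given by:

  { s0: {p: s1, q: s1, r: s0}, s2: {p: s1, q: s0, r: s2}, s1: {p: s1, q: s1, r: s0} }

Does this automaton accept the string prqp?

Yes

start at s0
read 'p': s0 → s1
read 'r': s1 → s0
read 'q': s0 → s1
read 'p': s1 → s1
End state s1 is accepting.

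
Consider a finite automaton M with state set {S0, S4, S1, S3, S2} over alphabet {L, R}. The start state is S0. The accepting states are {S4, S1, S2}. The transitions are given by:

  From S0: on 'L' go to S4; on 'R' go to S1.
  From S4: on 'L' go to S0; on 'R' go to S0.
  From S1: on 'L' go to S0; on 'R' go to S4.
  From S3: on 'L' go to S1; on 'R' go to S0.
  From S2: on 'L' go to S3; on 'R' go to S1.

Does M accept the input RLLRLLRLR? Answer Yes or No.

Yes

start at S0
read 'R': S0 → S1
read 'L': S1 → S0
read 'L': S0 → S4
read 'R': S4 → S0
read 'L': S0 → S4
read 'L': S4 → S0
read 'R': S0 → S1
read 'L': S1 → S0
read 'R': S0 → S1
End state S1 is accepting.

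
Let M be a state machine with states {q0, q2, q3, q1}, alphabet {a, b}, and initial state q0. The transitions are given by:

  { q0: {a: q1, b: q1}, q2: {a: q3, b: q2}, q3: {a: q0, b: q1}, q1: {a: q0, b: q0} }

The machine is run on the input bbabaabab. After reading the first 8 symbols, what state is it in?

Trace: q0 -b-> q1 -b-> q0 -a-> q1 -b-> q0 -a-> q1 -a-> q0 -b-> q1 -a-> q0
After 8 symbols: q0.

q0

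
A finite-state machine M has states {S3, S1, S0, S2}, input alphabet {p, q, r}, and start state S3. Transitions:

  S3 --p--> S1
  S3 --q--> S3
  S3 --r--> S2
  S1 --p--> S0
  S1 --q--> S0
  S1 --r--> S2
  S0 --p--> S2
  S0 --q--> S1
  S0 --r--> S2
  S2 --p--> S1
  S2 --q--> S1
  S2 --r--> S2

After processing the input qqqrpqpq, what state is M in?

S1

S3 → S3 → S3 → S3 → S2 → S1 → S0 → S2 → S1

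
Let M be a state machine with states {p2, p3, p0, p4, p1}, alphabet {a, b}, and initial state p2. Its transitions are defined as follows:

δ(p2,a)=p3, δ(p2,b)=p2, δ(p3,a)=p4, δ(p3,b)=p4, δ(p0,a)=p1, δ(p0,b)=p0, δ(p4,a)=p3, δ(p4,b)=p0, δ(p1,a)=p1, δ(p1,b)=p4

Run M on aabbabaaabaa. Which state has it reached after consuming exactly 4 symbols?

p0

p2 → p3 → p4 → p0 → p0
After 4 symbols: p0.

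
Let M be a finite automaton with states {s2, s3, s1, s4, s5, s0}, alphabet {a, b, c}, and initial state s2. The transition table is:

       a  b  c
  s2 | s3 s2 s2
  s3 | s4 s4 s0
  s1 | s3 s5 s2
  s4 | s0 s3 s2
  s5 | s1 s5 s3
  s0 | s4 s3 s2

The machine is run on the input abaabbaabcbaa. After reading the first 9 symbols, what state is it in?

s3

s2 → s3 → s4 → s0 → s4 → s3 → s4 → s0 → s4 → s3
After 9 symbols: s3.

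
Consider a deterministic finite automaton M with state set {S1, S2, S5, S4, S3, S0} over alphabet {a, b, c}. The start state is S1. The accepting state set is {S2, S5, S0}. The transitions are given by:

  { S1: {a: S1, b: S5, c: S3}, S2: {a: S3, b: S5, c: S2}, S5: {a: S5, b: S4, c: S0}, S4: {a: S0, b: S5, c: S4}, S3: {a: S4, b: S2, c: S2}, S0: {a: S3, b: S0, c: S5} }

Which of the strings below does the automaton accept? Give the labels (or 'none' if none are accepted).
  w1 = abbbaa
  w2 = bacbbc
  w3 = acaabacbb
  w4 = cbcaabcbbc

w1: Trace: S1 -a-> S1 -b-> S5 -b-> S4 -b-> S5 -a-> S5 -a-> S5  → end S5, accepted
w2: Trace: S1 -b-> S5 -a-> S5 -c-> S0 -b-> S0 -b-> S0 -c-> S5  → end S5, accepted
w3: Trace: S1 -a-> S1 -c-> S3 -a-> S4 -a-> S0 -b-> S0 -a-> S3 -c-> S2 -b-> S5 -b-> S4  → end S4, rejected
w4: Trace: S1 -c-> S3 -b-> S2 -c-> S2 -a-> S3 -a-> S4 -b-> S5 -c-> S0 -b-> S0 -b-> S0 -c-> S5  → end S5, accepted

w1, w2, w4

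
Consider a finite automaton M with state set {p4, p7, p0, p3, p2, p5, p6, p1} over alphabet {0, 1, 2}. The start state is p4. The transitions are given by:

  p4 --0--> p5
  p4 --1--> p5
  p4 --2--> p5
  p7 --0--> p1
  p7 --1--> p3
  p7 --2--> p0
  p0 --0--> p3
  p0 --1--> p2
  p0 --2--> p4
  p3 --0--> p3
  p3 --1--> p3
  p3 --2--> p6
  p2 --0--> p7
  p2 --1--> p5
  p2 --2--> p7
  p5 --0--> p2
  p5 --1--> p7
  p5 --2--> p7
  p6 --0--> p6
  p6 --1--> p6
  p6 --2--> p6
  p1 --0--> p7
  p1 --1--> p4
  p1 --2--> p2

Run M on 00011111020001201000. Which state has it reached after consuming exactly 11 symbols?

Trace: p4 -0-> p5 -0-> p2 -0-> p7 -1-> p3 -1-> p3 -1-> p3 -1-> p3 -1-> p3 -0-> p3 -2-> p6 -0-> p6
After 11 symbols: p6.

p6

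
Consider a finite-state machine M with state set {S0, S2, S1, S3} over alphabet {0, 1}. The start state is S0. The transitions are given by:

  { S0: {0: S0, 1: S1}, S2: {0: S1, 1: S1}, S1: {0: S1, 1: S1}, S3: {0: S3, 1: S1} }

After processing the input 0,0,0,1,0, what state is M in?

Trace: S0 -0-> S0 -0-> S0 -0-> S0 -1-> S1 -0-> S1

S1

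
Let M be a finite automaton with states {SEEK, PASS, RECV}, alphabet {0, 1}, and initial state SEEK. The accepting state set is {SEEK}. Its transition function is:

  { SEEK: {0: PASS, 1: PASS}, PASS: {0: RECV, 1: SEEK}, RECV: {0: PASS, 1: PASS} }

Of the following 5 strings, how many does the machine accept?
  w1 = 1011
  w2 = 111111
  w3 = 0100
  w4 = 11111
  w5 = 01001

w1: SEEK → PASS → RECV → PASS → SEEK  → end SEEK, accepted
w2: SEEK → PASS → SEEK → PASS → SEEK → PASS → SEEK  → end SEEK, accepted
w3: SEEK → PASS → SEEK → PASS → RECV  → end RECV, rejected
w4: SEEK → PASS → SEEK → PASS → SEEK → PASS  → end PASS, rejected
w5: SEEK → PASS → SEEK → PASS → RECV → PASS  → end PASS, rejected

2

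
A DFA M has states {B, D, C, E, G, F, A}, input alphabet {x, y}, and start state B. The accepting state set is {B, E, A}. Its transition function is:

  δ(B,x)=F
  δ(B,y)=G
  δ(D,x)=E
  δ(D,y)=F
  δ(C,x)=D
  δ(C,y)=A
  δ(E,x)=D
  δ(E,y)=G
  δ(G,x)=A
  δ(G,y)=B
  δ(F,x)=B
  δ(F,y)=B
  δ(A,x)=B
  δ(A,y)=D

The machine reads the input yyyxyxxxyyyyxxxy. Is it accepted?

start at B
read 'y': B → G
read 'y': G → B
read 'y': B → G
read 'x': G → A
read 'y': A → D
read 'x': D → E
read 'x': E → D
read 'x': D → E
read 'y': E → G
read 'y': G → B
read 'y': B → G
read 'y': G → B
read 'x': B → F
read 'x': F → B
read 'x': B → F
read 'y': F → B
End state B is accepting.

Yes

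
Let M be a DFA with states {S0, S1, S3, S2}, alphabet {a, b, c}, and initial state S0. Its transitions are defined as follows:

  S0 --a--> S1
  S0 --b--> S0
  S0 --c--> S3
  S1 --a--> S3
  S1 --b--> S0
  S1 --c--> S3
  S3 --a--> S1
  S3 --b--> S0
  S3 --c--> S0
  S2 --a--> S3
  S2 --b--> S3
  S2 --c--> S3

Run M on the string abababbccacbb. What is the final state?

S0

S0 → S1 → S0 → S1 → S0 → S1 → S0 → S0 → S3 → S0 → S1 → S3 → S0 → S0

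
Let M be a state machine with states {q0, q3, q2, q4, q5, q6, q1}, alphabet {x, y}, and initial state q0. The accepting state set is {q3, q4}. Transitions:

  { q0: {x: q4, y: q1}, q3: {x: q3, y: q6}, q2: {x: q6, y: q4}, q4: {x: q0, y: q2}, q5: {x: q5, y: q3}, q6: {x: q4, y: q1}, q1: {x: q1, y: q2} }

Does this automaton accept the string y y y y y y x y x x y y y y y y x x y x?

start at q0
read 'y': q0 → q1
read 'y': q1 → q2
read 'y': q2 → q4
read 'y': q4 → q2
read 'y': q2 → q4
read 'y': q4 → q2
read 'x': q2 → q6
read 'y': q6 → q1
read 'x': q1 → q1
read 'x': q1 → q1
read 'y': q1 → q2
read 'y': q2 → q4
read 'y': q4 → q2
read 'y': q2 → q4
read 'y': q4 → q2
read 'y': q2 → q4
read 'x': q4 → q0
read 'x': q0 → q4
read 'y': q4 → q2
read 'x': q2 → q6
End state q6 is not accepting.

No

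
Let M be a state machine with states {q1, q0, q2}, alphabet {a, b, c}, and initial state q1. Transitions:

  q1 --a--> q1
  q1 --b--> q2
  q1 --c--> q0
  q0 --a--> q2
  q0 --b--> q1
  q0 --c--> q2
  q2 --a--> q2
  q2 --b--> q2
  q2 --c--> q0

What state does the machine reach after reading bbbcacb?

start at q1
read 'b': q1 → q2
read 'b': q2 → q2
read 'b': q2 → q2
read 'c': q2 → q0
read 'a': q0 → q2
read 'c': q2 → q0
read 'b': q0 → q1

q1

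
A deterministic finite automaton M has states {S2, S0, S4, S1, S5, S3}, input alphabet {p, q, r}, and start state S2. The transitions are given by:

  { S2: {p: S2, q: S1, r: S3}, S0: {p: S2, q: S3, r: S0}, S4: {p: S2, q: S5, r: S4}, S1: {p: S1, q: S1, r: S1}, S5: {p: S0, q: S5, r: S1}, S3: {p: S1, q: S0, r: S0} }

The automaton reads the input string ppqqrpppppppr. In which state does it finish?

S2 → S2 → S2 → S1 → S1 → S1 → S1 → S1 → S1 → S1 → S1 → S1 → S1 → S1

S1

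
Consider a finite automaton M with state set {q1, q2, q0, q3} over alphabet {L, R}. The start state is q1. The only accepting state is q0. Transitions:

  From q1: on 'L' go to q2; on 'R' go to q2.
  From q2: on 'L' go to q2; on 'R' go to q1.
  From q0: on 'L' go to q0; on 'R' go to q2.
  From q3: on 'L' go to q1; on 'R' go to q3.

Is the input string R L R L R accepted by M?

No

Trace: q1 -R-> q2 -L-> q2 -R-> q1 -L-> q2 -R-> q1
End state q1 is not accepting.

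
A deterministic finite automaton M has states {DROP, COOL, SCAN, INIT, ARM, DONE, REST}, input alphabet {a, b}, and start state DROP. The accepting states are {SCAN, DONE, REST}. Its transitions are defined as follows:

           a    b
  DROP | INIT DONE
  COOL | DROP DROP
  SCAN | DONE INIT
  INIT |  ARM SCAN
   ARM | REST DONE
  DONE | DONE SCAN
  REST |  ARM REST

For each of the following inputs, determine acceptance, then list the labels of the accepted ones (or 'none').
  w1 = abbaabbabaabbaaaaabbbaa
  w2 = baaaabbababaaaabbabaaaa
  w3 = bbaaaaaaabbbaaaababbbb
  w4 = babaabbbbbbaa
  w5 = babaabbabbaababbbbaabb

w1, w2, w4, w5

w1: DROP → INIT → SCAN → INIT → ARM → REST → REST → REST → ARM → DONE → DONE → DONE → SCAN → INIT → ARM → REST → ARM → REST → ARM → DONE → SCAN → INIT → ARM → REST  → end REST, accepted
w2: DROP → DONE → DONE → DONE → DONE → DONE → SCAN → INIT → ARM → DONE → DONE → SCAN → DONE → DONE → DONE → DONE → SCAN → INIT → ARM → DONE → DONE → DONE → DONE → DONE  → end DONE, accepted
w3: DROP → DONE → SCAN → DONE → DONE → DONE → DONE → DONE → DONE → DONE → SCAN → INIT → SCAN → DONE → DONE → DONE → DONE → SCAN → DONE → SCAN → INIT → SCAN → INIT  → end INIT, rejected
w4: DROP → DONE → DONE → SCAN → DONE → DONE → SCAN → INIT → SCAN → INIT → SCAN → INIT → ARM → REST  → end REST, accepted
w5: DROP → DONE → DONE → SCAN → DONE → DONE → SCAN → INIT → ARM → DONE → SCAN → DONE → DONE → SCAN → DONE → SCAN → INIT → SCAN → INIT → ARM → REST → REST → REST  → end REST, accepted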